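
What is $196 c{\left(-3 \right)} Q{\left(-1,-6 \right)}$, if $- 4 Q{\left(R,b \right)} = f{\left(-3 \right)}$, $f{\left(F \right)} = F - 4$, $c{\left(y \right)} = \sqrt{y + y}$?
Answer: $343 i \sqrt{6} \approx 840.17 i$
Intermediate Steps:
$c{\left(y \right)} = \sqrt{2} \sqrt{y}$ ($c{\left(y \right)} = \sqrt{2 y} = \sqrt{2} \sqrt{y}$)
$f{\left(F \right)} = -4 + F$
$Q{\left(R,b \right)} = \frac{7}{4}$ ($Q{\left(R,b \right)} = - \frac{-4 - 3}{4} = \left(- \frac{1}{4}\right) \left(-7\right) = \frac{7}{4}$)
$196 c{\left(-3 \right)} Q{\left(-1,-6 \right)} = 196 \sqrt{2} \sqrt{-3} \cdot \frac{7}{4} = 196 \sqrt{2} i \sqrt{3} \cdot \frac{7}{4} = 196 i \sqrt{6} \cdot \frac{7}{4} = 343 i \sqrt{6}$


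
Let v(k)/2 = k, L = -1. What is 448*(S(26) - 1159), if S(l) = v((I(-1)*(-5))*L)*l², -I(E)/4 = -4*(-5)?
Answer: -242797632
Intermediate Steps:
I(E) = -80 (I(E) = -(-16)*(-5) = -4*20 = -80)
v(k) = 2*k
S(l) = -800*l² (S(l) = (2*(-80*(-5)*(-1)))*l² = (2*(400*(-1)))*l² = (2*(-400))*l² = -800*l²)
448*(S(26) - 1159) = 448*(-800*26² - 1159) = 448*(-800*676 - 1159) = 448*(-540800 - 1159) = 448*(-541959) = -242797632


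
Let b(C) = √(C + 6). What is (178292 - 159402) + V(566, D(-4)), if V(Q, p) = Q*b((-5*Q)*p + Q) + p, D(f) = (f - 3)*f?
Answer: 18918 + 1132*I*√19667 ≈ 18918.0 + 1.5875e+5*I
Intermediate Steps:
b(C) = √(6 + C)
D(f) = f*(-3 + f) (D(f) = (-3 + f)*f = f*(-3 + f))
V(Q, p) = p + Q*√(6 + Q - 5*Q*p) (V(Q, p) = Q*√(6 + ((-5*Q)*p + Q)) + p = Q*√(6 + (-5*Q*p + Q)) + p = Q*√(6 + (Q - 5*Q*p)) + p = Q*√(6 + Q - 5*Q*p) + p = p + Q*√(6 + Q - 5*Q*p))
(178292 - 159402) + V(566, D(-4)) = (178292 - 159402) + (-4*(-3 - 4) + 566*√(6 - 1*566*(-1 + 5*(-4*(-3 - 4))))) = 18890 + (-4*(-7) + 566*√(6 - 1*566*(-1 + 5*(-4*(-7))))) = 18890 + (28 + 566*√(6 - 1*566*(-1 + 5*28))) = 18890 + (28 + 566*√(6 - 1*566*(-1 + 140))) = 18890 + (28 + 566*√(6 - 1*566*139)) = 18890 + (28 + 566*√(6 - 78674)) = 18890 + (28 + 566*√(-78668)) = 18890 + (28 + 566*(2*I*√19667)) = 18890 + (28 + 1132*I*√19667) = 18918 + 1132*I*√19667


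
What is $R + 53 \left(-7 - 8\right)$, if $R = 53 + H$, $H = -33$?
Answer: $-775$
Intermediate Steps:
$R = 20$ ($R = 53 - 33 = 20$)
$R + 53 \left(-7 - 8\right) = 20 + 53 \left(-7 - 8\right) = 20 + 53 \left(-15\right) = 20 - 795 = -775$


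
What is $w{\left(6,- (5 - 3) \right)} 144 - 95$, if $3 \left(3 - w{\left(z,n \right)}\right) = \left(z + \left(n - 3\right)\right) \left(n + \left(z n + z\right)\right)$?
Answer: $721$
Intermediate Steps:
$w{\left(z,n \right)} = 3 - \frac{\left(-3 + n + z\right) \left(n + z + n z\right)}{3}$ ($w{\left(z,n \right)} = 3 - \frac{\left(z + \left(n - 3\right)\right) \left(n + \left(z n + z\right)\right)}{3} = 3 - \frac{\left(z + \left(n - 3\right)\right) \left(n + \left(n z + z\right)\right)}{3} = 3 - \frac{\left(z + \left(-3 + n\right)\right) \left(n + \left(z + n z\right)\right)}{3} = 3 - \frac{\left(-3 + n + z\right) \left(n + z + n z\right)}{3}$)
$w{\left(6,- (5 - 3) \right)} 144 - 95 = \left(3 - \left(5 - 3\right) + 6 - \frac{\left(- (5 - 3)\right)^{2}}{3} - \frac{6^{2}}{3} - \frac{- (5 - 3) 6^{2}}{3} - 2 \left(- (5 - 3)\right)^{2} + \frac{1}{3} \left(- (5 - 3)\right) 6\right) 144 - 95 = \left(3 - 2 + 6 - \frac{\left(\left(-1\right) 2\right)^{2}}{3} - 12 - \frac{1}{3} \left(\left(-1\right) 2\right) 36 - 2 \left(\left(-1\right) 2\right)^{2} + \frac{1}{3} \left(\left(-1\right) 2\right) 6\right) 144 - 95 = \left(3 - 2 + 6 - \frac{\left(-2\right)^{2}}{3} - 12 - \left(- \frac{2}{3}\right) 36 - 2 \left(-2\right)^{2} + \frac{1}{3} \left(-2\right) 6\right) 144 - 95 = \left(3 - 2 + 6 - \frac{4}{3} - 12 + 24 - 2 \cdot 4 - 4\right) 144 - 95 = \left(3 - 2 + 6 - \frac{4}{3} - 12 + 24 - 8 - 4\right) 144 - 95 = \frac{17}{3} \cdot 144 - 95 = 816 - 95 = 721$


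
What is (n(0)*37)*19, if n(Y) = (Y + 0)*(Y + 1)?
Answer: 0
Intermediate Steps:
n(Y) = Y*(1 + Y)
(n(0)*37)*19 = ((0*(1 + 0))*37)*19 = ((0*1)*37)*19 = (0*37)*19 = 0*19 = 0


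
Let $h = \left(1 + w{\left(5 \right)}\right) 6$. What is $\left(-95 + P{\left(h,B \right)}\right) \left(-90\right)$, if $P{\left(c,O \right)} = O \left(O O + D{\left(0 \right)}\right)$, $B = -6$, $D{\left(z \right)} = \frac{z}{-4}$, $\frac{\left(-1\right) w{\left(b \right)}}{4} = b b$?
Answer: $27990$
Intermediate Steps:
$w{\left(b \right)} = - 4 b^{2}$ ($w{\left(b \right)} = - 4 b b = - 4 b^{2}$)
$D{\left(z \right)} = - \frac{z}{4}$ ($D{\left(z \right)} = z \left(- \frac{1}{4}\right) = - \frac{z}{4}$)
$h = -594$ ($h = \left(1 - 4 \cdot 5^{2}\right) 6 = \left(1 - 100\right) 6 = \left(-99\right) 6 = -594$)
$P{\left(c,O \right)} = O^{3}$ ($P{\left(c,O \right)} = O \left(O O - 0\right) = O \left(O^{2} + 0\right) = O O^{2} = O^{3}$)
$\left(-95 + P{\left(h,B \right)}\right) \left(-90\right) = \left(-95 + \left(-6\right)^{3}\right) \left(-90\right) = \left(-95 - 216\right) \left(-90\right) = \left(-311\right) \left(-90\right) = 27990$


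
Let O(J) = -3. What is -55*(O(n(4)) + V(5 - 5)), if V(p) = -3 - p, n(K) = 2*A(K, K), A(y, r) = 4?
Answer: 330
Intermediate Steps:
n(K) = 8 (n(K) = 2*4 = 8)
-55*(O(n(4)) + V(5 - 5)) = -55*(-3 + (-3 - (5 - 5))) = -55*(-3 + (-3 - 1*0)) = -55*(-3 + (-3 + 0)) = -55*(-3 - 3) = -55*(-6) = 330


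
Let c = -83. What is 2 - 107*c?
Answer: 8883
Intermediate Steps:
2 - 107*c = 2 - 107*(-83) = 2 + 8881 = 8883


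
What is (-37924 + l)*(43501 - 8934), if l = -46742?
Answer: -2926649622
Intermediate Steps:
(-37924 + l)*(43501 - 8934) = (-37924 - 46742)*(43501 - 8934) = -84666*34567 = -2926649622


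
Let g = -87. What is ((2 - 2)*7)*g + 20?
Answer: 20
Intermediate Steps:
((2 - 2)*7)*g + 20 = ((2 - 2)*7)*(-87) + 20 = (0*7)*(-87) + 20 = 0*(-87) + 20 = 0 + 20 = 20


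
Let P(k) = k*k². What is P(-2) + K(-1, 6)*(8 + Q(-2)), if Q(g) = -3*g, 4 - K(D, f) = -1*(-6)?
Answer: -36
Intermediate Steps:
P(k) = k³
K(D, f) = -2 (K(D, f) = 4 - (-1)*(-6) = 4 - 1*6 = 4 - 6 = -2)
P(-2) + K(-1, 6)*(8 + Q(-2)) = (-2)³ - 2*(8 - 3*(-2)) = -8 - 2*(8 + 6) = -8 - 2*14 = -8 - 28 = -36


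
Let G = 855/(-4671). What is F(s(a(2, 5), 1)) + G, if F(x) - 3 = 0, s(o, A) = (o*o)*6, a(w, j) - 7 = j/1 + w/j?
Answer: 1462/519 ≈ 2.8170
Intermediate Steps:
a(w, j) = 7 + j + w/j (a(w, j) = 7 + (j/1 + w/j) = 7 + (j*1 + w/j) = 7 + (j + w/j) = 7 + j + w/j)
s(o, A) = 6*o**2 (s(o, A) = o**2*6 = 6*o**2)
F(x) = 3 (F(x) = 3 + 0 = 3)
G = -95/519 (G = 855*(-1/4671) = -95/519 ≈ -0.18304)
F(s(a(2, 5), 1)) + G = 3 - 95/519 = 1462/519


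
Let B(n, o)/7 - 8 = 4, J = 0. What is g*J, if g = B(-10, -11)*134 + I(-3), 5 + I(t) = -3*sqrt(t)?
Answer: 0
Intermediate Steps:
I(t) = -5 - 3*sqrt(t)
B(n, o) = 84 (B(n, o) = 56 + 7*4 = 56 + 28 = 84)
g = 11251 - 3*I*sqrt(3) (g = 84*134 + (-5 - 3*I*sqrt(3)) = 11256 + (-5 - 3*I*sqrt(3)) = 11251 - 3*I*sqrt(3) ≈ 11251.0 - 5.1962*I)
g*J = (11251 - 3*I*sqrt(3))*0 = 0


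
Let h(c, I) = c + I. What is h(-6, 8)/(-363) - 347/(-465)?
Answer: 41677/56265 ≈ 0.74073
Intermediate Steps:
h(c, I) = I + c
h(-6, 8)/(-363) - 347/(-465) = (8 - 6)/(-363) - 347/(-465) = 2*(-1/363) - 347*(-1/465) = -2/363 + 347/465 = 41677/56265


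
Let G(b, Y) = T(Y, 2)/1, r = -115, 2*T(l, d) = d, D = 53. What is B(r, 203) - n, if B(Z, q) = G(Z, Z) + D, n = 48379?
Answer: -48325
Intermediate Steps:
T(l, d) = d/2
G(b, Y) = 1 (G(b, Y) = ((1/2)*2)/1 = 1*1 = 1)
B(Z, q) = 54 (B(Z, q) = 1 + 53 = 54)
B(r, 203) - n = 54 - 1*48379 = 54 - 48379 = -48325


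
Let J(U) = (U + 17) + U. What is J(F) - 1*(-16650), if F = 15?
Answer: 16697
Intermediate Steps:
J(U) = 17 + 2*U (J(U) = (17 + U) + U = 17 + 2*U)
J(F) - 1*(-16650) = (17 + 2*15) - 1*(-16650) = (17 + 30) + 16650 = 47 + 16650 = 16697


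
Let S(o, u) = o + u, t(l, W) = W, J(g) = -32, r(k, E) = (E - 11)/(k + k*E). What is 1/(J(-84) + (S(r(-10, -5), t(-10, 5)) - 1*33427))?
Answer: -5/167272 ≈ -2.9891e-5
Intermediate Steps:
r(k, E) = (-11 + E)/(k + E*k)
1/(J(-84) + (S(r(-10, -5), t(-10, 5)) - 1*33427)) = 1/(-32 + (((-11 - 5)/((-10)*(1 - 5)) + 5) - 1*33427)) = 1/(-32 + ((-⅒*(-16)/(-4) + 5) - 33427)) = 1/(-32 + ((-⅒*(-¼)*(-16) + 5) - 33427)) = 1/(-32 + ((-⅖ + 5) - 33427)) = 1/(-32 + (23/5 - 33427)) = 1/(-32 - 167112/5) = 1/(-167272/5) = -5/167272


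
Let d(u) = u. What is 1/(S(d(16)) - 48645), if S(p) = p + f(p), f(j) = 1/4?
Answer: -4/194515 ≈ -2.0564e-5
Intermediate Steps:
f(j) = ¼
S(p) = ¼ + p (S(p) = p + ¼ = ¼ + p)
1/(S(d(16)) - 48645) = 1/((¼ + 16) - 48645) = 1/(65/4 - 48645) = 1/(-194515/4) = -4/194515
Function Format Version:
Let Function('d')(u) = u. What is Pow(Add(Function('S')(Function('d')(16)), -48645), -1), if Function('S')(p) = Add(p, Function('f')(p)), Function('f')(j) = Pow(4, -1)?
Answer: Rational(-4, 194515) ≈ -2.0564e-5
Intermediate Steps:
Function('f')(j) = Rational(1, 4)
Function('S')(p) = Add(Rational(1, 4), p) (Function('S')(p) = Add(p, Rational(1, 4)) = Add(Rational(1, 4), p))
Pow(Add(Function('S')(Function('d')(16)), -48645), -1) = Pow(Add(Add(Rational(1, 4), 16), -48645), -1) = Pow(Add(Rational(65, 4), -48645), -1) = Pow(Rational(-194515, 4), -1) = Rational(-4, 194515)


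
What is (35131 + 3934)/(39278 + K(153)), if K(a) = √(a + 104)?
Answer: 1534395070/1542761027 - 39065*√257/1542761027 ≈ 0.99417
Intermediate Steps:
K(a) = √(104 + a)
(35131 + 3934)/(39278 + K(153)) = (35131 + 3934)/(39278 + √(104 + 153)) = 39065/(39278 + √257)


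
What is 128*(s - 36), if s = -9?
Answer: -5760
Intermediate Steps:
128*(s - 36) = 128*(-9 - 36) = 128*(-45) = -5760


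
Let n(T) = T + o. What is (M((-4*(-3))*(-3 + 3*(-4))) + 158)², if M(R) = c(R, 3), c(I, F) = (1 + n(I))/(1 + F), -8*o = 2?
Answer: 3279721/256 ≈ 12811.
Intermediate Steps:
o = -¼ (o = -⅛*2 = -¼ ≈ -0.25000)
n(T) = -¼ + T (n(T) = T - ¼ = -¼ + T)
c(I, F) = (¾ + I)/(1 + F) (c(I, F) = (1 + (-¼ + I))/(1 + F) = (¾ + I)/(1 + F))
M(R) = 3/16 + R/4 (M(R) = (¾ + R)/(1 + 3) = (¾ + R)/4 = 3/16 + R/4)
(M((-4*(-3))*(-3 + 3*(-4))) + 158)² = ((3/16 + ((-4*(-3))*(-3 + 3*(-4)))/4) + 158)² = ((3/16 + (12*(-3 - 12))/4) + 158)² = ((3/16 + (12*(-15))/4) + 158)² = ((3/16 + (¼)*(-180)) + 158)² = ((3/16 - 45) + 158)² = (-717/16 + 158)² = (1811/16)² = 3279721/256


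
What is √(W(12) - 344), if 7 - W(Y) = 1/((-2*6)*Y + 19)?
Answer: 2*I*√52655/25 ≈ 18.357*I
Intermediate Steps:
W(Y) = 7 - 1/(19 - 12*Y) (W(Y) = 7 - 1/((-2*6)*Y + 19) = 7 - 1/(-12*Y + 19) = 7 - 1/(19 - 12*Y))
√(W(12) - 344) = √(12*(-11 + 7*12)/(-19 + 12*12) - 344) = √(12*(-11 + 84)/(-19 + 144) - 344) = √(12*73/125 - 344) = √(12*(1/125)*73 - 344) = √(876/125 - 344) = √(-42124/125) = 2*I*√52655/25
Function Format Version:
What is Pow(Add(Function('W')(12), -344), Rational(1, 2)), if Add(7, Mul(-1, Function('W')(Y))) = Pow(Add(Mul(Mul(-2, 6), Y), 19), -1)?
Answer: Mul(Rational(2, 25), I, Pow(52655, Rational(1, 2))) ≈ Mul(18.357, I)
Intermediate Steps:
Function('W')(Y) = Add(7, Mul(-1, Pow(Add(19, Mul(-12, Y)), -1))) (Function('W')(Y) = Add(7, Mul(-1, Pow(Add(Mul(Mul(-2, 6), Y), 19), -1))) = Add(7, Mul(-1, Pow(Add(Mul(-12, Y), 19), -1))) = Add(7, Mul(-1, Pow(Add(19, Mul(-12, Y)), -1))))
Pow(Add(Function('W')(12), -344), Rational(1, 2)) = Pow(Add(Mul(12, Pow(Add(-19, Mul(12, 12)), -1), Add(-11, Mul(7, 12))), -344), Rational(1, 2)) = Pow(Add(Mul(12, Pow(Add(-19, 144), -1), Add(-11, 84)), -344), Rational(1, 2)) = Pow(Add(Mul(12, Pow(125, -1), 73), -344), Rational(1, 2)) = Pow(Add(Mul(12, Rational(1, 125), 73), -344), Rational(1, 2)) = Pow(Add(Rational(876, 125), -344), Rational(1, 2)) = Pow(Rational(-42124, 125), Rational(1, 2)) = Mul(Rational(2, 25), I, Pow(52655, Rational(1, 2)))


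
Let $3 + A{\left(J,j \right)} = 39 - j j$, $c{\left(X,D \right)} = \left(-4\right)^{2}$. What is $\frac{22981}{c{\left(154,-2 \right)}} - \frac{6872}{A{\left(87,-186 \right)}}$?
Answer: $\frac{6205729}{4320} \approx 1436.5$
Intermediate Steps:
$c{\left(X,D \right)} = 16$
$A{\left(J,j \right)} = 36 - j^{2}$ ($A{\left(J,j \right)} = -3 - \left(-39 + j j\right) = -3 - \left(-39 + j^{2}\right) = 36 - j^{2}$)
$\frac{22981}{c{\left(154,-2 \right)}} - \frac{6872}{A{\left(87,-186 \right)}} = \frac{22981}{16} - \frac{6872}{36 - \left(-186\right)^{2}} = 22981 \cdot \frac{1}{16} - \frac{6872}{36 - 34596} = \frac{22981}{16} - \frac{6872}{36 - 34596} = \frac{22981}{16} - \frac{6872}{-34560} = \frac{22981}{16} - - \frac{859}{4320} = \frac{22981}{16} + \frac{859}{4320} = \frac{6205729}{4320}$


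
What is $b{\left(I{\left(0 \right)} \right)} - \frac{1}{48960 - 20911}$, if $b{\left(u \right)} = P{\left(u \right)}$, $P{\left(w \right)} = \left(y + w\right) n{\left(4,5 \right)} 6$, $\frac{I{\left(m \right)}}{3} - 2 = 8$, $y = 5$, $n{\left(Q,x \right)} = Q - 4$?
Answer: $- \frac{1}{28049} \approx -3.5652 \cdot 10^{-5}$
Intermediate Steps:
$n{\left(Q,x \right)} = -4 + Q$ ($n{\left(Q,x \right)} = Q - 4 = -4 + Q$)
$I{\left(m \right)} = 30$ ($I{\left(m \right)} = 6 + 3 \cdot 8 = 6 + 24 = 30$)
$P{\left(w \right)} = 0$ ($P{\left(w \right)} = \left(5 + w\right) \left(-4 + 4\right) 6 = \left(5 + w\right) 0 \cdot 6 = \left(5 + w\right) 0 = 0$)
$b{\left(u \right)} = 0$
$b{\left(I{\left(0 \right)} \right)} - \frac{1}{48960 - 20911} = 0 - \frac{1}{48960 - 20911} = 0 - \frac{1}{28049} = - \frac{1}{28049}$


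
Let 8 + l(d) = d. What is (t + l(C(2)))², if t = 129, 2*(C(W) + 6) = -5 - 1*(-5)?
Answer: 13225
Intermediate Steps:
C(W) = -6 (C(W) = -6 + (-5 - 1*(-5))/2 = -6 + (-5 + 5)/2 = -6 + (½)*0 = -6 + 0 = -6)
l(d) = -8 + d
(t + l(C(2)))² = (129 + (-8 - 6))² = (129 - 14)² = 115² = 13225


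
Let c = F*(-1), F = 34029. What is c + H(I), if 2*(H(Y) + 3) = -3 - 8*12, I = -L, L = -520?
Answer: -68163/2 ≈ -34082.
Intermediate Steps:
c = -34029 (c = 34029*(-1) = -34029)
I = 520 (I = -1*(-520) = 520)
H(Y) = -105/2 (H(Y) = -3 + (-3 - 8*12)/2 = -3 + (-3 - 96)/2 = -3 + (1/2)*(-99) = -3 - 99/2 = -105/2)
c + H(I) = -34029 - 105/2 = -68163/2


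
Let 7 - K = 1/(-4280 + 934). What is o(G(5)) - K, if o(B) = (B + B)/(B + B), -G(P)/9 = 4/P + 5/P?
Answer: -20077/3346 ≈ -6.0003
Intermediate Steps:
G(P) = -81/P (G(P) = -9*(4/P + 5/P) = -81/P)
o(B) = 1 (o(B) = (2*B)/((2*B)) = (2*B)*(1/(2*B)) = 1)
K = 23423/3346 (K = 7 - 1/(-4280 + 934) = 7 - 1/(-3346) = 7 - 1*(-1/3346) = 7 + 1/3346 = 23423/3346 ≈ 7.0003)
o(G(5)) - K = 1 - 1*23423/3346 = 1 - 23423/3346 = -20077/3346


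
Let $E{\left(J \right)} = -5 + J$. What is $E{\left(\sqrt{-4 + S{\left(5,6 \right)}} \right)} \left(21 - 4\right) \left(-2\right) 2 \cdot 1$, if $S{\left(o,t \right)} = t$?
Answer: $340 - 68 \sqrt{2} \approx 243.83$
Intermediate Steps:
$E{\left(\sqrt{-4 + S{\left(5,6 \right)}} \right)} \left(21 - 4\right) \left(-2\right) 2 \cdot 1 = \left(-5 + \sqrt{-4 + 6}\right) \left(21 - 4\right) \left(-2\right) 2 \cdot 1 = \left(-5 + \sqrt{2}\right) \left(21 - 4\right) \left(\left(-4\right) 1\right) = \left(-5 + \sqrt{2}\right) 17 \left(-4\right) = \left(-85 + 17 \sqrt{2}\right) \left(-4\right) = 340 - 68 \sqrt{2}$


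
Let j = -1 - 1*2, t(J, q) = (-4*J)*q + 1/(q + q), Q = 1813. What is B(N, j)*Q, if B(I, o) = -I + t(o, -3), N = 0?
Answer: -393421/6 ≈ -65570.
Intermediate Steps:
t(J, q) = 1/(2*q) - 4*J*q (t(J, q) = -4*J*q + 1/(2*q) = 1/(2*q) - 4*J*q)
j = -3 (j = -1 - 2 = -3)
B(I, o) = -⅙ - I + 12*o (B(I, o) = -I + ((½)/(-3) - 4*o*(-3)) = -I + ((½)*(-⅓) + 12*o) = -I + (-⅙ + 12*o) = -⅙ - I + 12*o)
B(N, j)*Q = (-⅙ - 1*0 + 12*(-3))*1813 = (-⅙ + 0 - 36)*1813 = -217/6*1813 = -393421/6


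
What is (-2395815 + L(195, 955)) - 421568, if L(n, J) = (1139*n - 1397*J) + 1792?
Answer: -3927621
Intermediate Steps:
L(n, J) = 1792 - 1397*J + 1139*n (L(n, J) = (-1397*J + 1139*n) + 1792 = 1792 - 1397*J + 1139*n)
(-2395815 + L(195, 955)) - 421568 = (-2395815 + (1792 - 1397*955 + 1139*195)) - 421568 = (-2395815 + (1792 - 1334135 + 222105)) - 421568 = (-2395815 - 1110238) - 421568 = -3506053 - 421568 = -3927621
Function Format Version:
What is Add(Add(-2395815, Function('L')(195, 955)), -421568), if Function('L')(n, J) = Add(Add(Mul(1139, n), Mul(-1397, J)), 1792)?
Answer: -3927621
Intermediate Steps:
Function('L')(n, J) = Add(1792, Mul(-1397, J), Mul(1139, n)) (Function('L')(n, J) = Add(Add(Mul(-1397, J), Mul(1139, n)), 1792) = Add(1792, Mul(-1397, J), Mul(1139, n)))
Add(Add(-2395815, Function('L')(195, 955)), -421568) = Add(Add(-2395815, Add(1792, Mul(-1397, 955), Mul(1139, 195))), -421568) = Add(Add(-2395815, Add(1792, -1334135, 222105)), -421568) = Add(Add(-2395815, -1110238), -421568) = Add(-3506053, -421568) = -3927621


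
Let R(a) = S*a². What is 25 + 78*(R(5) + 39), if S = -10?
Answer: -16433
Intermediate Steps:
R(a) = -10*a²
25 + 78*(R(5) + 39) = 25 + 78*(-10*5² + 39) = 25 + 78*(-10*25 + 39) = 25 + 78*(-250 + 39) = 25 + 78*(-211) = 25 - 16458 = -16433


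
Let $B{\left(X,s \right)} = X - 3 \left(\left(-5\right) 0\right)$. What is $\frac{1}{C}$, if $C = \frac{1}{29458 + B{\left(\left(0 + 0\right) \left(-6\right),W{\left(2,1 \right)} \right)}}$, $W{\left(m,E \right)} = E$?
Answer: $29458$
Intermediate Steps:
$B{\left(X,s \right)} = X$ ($B{\left(X,s \right)} = X - 0 = X + 0 = X$)
$C = \frac{1}{29458}$ ($C = \frac{1}{29458 + \left(0 + 0\right) \left(-6\right)} = \frac{1}{29458 + 0 \left(-6\right)} = \frac{1}{29458 + 0} = \frac{1}{29458} \approx 3.3947 \cdot 10^{-5}$)
$\frac{1}{C} = \frac{1}{\frac{1}{29458}} = 29458$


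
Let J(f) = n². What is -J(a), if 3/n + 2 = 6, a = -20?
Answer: -9/16 ≈ -0.56250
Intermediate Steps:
n = ¾ (n = 3/(-2 + 6) = 3/4 = 3*(¼) = ¾ ≈ 0.75000)
J(f) = 9/16 (J(f) = (¾)² = 9/16)
-J(a) = -1*9/16 = -9/16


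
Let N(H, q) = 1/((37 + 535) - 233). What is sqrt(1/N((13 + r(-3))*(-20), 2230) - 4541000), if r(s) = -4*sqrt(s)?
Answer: I*sqrt(4540661) ≈ 2130.9*I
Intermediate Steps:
N(H, q) = 1/339 (N(H, q) = 1/(572 - 233) = 1/339)
sqrt(1/N((13 + r(-3))*(-20), 2230) - 4541000) = sqrt(1/(1/339) - 4541000) = sqrt(339 - 4541000) = sqrt(-4540661) = I*sqrt(4540661)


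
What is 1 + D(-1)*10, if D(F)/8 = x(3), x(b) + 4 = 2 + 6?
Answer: 321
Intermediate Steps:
x(b) = 4 (x(b) = -4 + (2 + 6) = -4 + 8 = 4)
D(F) = 32 (D(F) = 8*4 = 32)
1 + D(-1)*10 = 1 + 32*10 = 1 + 320 = 321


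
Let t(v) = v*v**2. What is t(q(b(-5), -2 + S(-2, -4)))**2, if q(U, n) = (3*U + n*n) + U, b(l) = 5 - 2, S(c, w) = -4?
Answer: 12230590464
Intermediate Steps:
b(l) = 3
q(U, n) = n**2 + 4*U (q(U, n) = (3*U + n**2) + U = (n**2 + 3*U) + U = n**2 + 4*U)
t(v) = v**3
t(q(b(-5), -2 + S(-2, -4)))**2 = (((-2 - 4)**2 + 4*3)**3)**2 = (((-6)**2 + 12)**3)**2 = ((36 + 12)**3)**2 = (48**3)**2 = 110592**2 = 12230590464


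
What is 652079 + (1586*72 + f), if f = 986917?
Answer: 1753188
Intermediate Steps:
652079 + (1586*72 + f) = 652079 + (1586*72 + 986917) = 652079 + (114192 + 986917) = 652079 + 1101109 = 1753188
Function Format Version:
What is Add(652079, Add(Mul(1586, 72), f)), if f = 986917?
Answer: 1753188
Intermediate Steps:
Add(652079, Add(Mul(1586, 72), f)) = Add(652079, Add(Mul(1586, 72), 986917)) = Add(652079, Add(114192, 986917)) = Add(652079, 1101109) = 1753188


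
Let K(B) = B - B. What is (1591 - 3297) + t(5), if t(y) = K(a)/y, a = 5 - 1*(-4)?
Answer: -1706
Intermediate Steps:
a = 9 (a = 5 + 4 = 9)
K(B) = 0
t(y) = 0 (t(y) = 0/y = 0)
(1591 - 3297) + t(5) = (1591 - 3297) + 0 = -1706 + 0 = -1706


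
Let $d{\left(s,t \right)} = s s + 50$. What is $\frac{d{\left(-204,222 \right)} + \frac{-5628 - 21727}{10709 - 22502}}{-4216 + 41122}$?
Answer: $\frac{491394493}{435232458} \approx 1.129$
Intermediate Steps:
$d{\left(s,t \right)} = 50 + s^{2}$ ($d{\left(s,t \right)} = s^{2} + 50 = 50 + s^{2}$)
$\frac{d{\left(-204,222 \right)} + \frac{-5628 - 21727}{10709 - 22502}}{-4216 + 41122} = \frac{\left(50 + \left(-204\right)^{2}\right) + \frac{-5628 - 21727}{10709 - 22502}}{-4216 + 41122} = \frac{\left(50 + 41616\right) - \frac{27355}{-11793}}{36906} = \left(41666 - - \frac{27355}{11793}\right) \frac{1}{36906} = \left(41666 + \frac{27355}{11793}\right) \frac{1}{36906} = \frac{491394493}{11793} \cdot \frac{1}{36906} = \frac{491394493}{435232458}$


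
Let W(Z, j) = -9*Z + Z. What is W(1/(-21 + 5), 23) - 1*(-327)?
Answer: 655/2 ≈ 327.50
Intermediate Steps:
W(Z, j) = -8*Z
W(1/(-21 + 5), 23) - 1*(-327) = -8/(-21 + 5) - 1*(-327) = -8/(-16) + 327 = -8*(-1/16) + 327 = ½ + 327 = 655/2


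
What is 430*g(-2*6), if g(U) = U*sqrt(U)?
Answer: -10320*I*sqrt(3) ≈ -17875.0*I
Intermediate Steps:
g(U) = U**(3/2)
430*g(-2*6) = 430*(-2*6)**(3/2) = 430*(-12)**(3/2) = 430*(-24*I*sqrt(3)) = -10320*I*sqrt(3)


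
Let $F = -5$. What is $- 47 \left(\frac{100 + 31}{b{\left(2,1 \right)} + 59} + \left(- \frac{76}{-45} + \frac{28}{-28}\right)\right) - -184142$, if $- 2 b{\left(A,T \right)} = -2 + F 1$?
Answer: $\frac{207012499}{1125} \approx 1.8401 \cdot 10^{5}$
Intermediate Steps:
$b{\left(A,T \right)} = \frac{7}{2}$ ($b{\left(A,T \right)} = - \frac{-2 - 5}{2} = \left(- \frac{1}{2}\right) \left(-7\right) = \frac{7}{2}$)
$- 47 \left(\frac{100 + 31}{b{\left(2,1 \right)} + 59} + \left(- \frac{76}{-45} + \frac{28}{-28}\right)\right) - -184142 = - 47 \left(\frac{100 + 31}{\frac{7}{2} + 59} + \left(- \frac{76}{-45} + \frac{28}{-28}\right)\right) - -184142 = - 47 \left(\frac{131}{\frac{125}{2}} + \left(\left(-76\right) \left(- \frac{1}{45}\right) + 28 \left(- \frac{1}{28}\right)\right)\right) + 184142 = - 47 \left(131 \cdot \frac{2}{125} + \left(\frac{76}{45} - 1\right)\right) + 184142 = - 47 \left(\frac{262}{125} + \frac{31}{45}\right) + 184142 = \left(-47\right) \frac{3133}{1125} + 184142 = - \frac{147251}{1125} + 184142 = \frac{207012499}{1125}$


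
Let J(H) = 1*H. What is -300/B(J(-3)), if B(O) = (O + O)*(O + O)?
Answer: -25/3 ≈ -8.3333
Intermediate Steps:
J(H) = H
B(O) = 4*O² (B(O) = (2*O)*(2*O) = 4*O²)
-300/B(J(-3)) = -300/(4*(-3)²) = -300/(4*9) = -300/36 = -300*1/36 = -25/3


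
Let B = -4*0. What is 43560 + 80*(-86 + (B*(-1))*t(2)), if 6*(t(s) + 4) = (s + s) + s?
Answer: 36680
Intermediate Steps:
t(s) = -4 + s/2 (t(s) = -4 + ((s + s) + s)/6 = -4 + (2*s + s)/6 = -4 + (3*s)/6 = -4 + s/2)
B = 0
43560 + 80*(-86 + (B*(-1))*t(2)) = 43560 + 80*(-86 + (0*(-1))*(-4 + (½)*2)) = 43560 + 80*(-86 + 0*(-4 + 1)) = 43560 + 80*(-86 + 0*(-3)) = 43560 + 80*(-86 + 0) = 43560 + 80*(-86) = 43560 - 6880 = 36680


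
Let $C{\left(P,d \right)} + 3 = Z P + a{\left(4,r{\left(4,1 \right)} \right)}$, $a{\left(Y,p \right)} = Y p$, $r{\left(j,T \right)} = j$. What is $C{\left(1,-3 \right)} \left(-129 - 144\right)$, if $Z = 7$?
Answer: $-5460$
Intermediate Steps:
$C{\left(P,d \right)} = 13 + 7 P$ ($C{\left(P,d \right)} = -3 + \left(7 P + 4 \cdot 4\right) = -3 + \left(7 P + 16\right) = -3 + \left(16 + 7 P\right) = 13 + 7 P$)
$C{\left(1,-3 \right)} \left(-129 - 144\right) = \left(13 + 7 \cdot 1\right) \left(-129 - 144\right) = \left(13 + 7\right) \left(-273\right) = 20 \left(-273\right) = -5460$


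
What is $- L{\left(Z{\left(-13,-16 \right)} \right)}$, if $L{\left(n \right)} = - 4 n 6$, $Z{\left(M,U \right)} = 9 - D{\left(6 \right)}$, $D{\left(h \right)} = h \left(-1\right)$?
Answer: $360$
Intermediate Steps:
$D{\left(h \right)} = - h$
$Z{\left(M,U \right)} = 15$ ($Z{\left(M,U \right)} = 9 - \left(-1\right) 6 = 9 - -6 = 9 + 6 = 15$)
$L{\left(n \right)} = - 24 n$
$- L{\left(Z{\left(-13,-16 \right)} \right)} = - \left(-24\right) 15 = \left(-1\right) \left(-360\right) = 360$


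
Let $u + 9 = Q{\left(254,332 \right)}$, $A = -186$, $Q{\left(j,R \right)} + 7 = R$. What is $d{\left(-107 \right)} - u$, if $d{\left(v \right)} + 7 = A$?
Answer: $-509$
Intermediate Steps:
$Q{\left(j,R \right)} = -7 + R$
$u = 316$ ($u = -9 + \left(-7 + 332\right) = -9 + 325 = 316$)
$d{\left(v \right)} = -193$ ($d{\left(v \right)} = -7 - 186 = -193$)
$d{\left(-107 \right)} - u = -193 - 316 = -509$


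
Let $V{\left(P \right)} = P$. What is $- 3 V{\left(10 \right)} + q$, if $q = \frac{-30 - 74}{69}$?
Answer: $- \frac{2174}{69} \approx -31.507$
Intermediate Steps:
$q = - \frac{104}{69}$ ($q = \left(-30 - 74\right) \frac{1}{69} = \left(-104\right) \frac{1}{69} = - \frac{104}{69} \approx -1.5072$)
$- 3 V{\left(10 \right)} + q = \left(-3\right) 10 - \frac{104}{69} = -30 - \frac{104}{69} = - \frac{2174}{69}$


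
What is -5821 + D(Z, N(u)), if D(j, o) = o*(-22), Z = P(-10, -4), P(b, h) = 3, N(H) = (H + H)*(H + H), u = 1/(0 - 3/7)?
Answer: -56701/9 ≈ -6300.1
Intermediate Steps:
u = -7/3 (u = 1/(0 - 3*1/7) = 1/(0 - 3/7) = 1/(-3/7) = -7/3 ≈ -2.3333)
N(H) = 4*H**2 (N(H) = (2*H)*(2*H) = 4*H**2)
Z = 3
D(j, o) = -22*o
-5821 + D(Z, N(u)) = -5821 - 88*(-7/3)**2 = -5821 - 88*49/9 = -5821 - 22*196/9 = -5821 - 4312/9 = -56701/9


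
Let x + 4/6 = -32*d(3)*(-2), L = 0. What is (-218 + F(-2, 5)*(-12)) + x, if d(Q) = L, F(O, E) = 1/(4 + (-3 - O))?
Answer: -668/3 ≈ -222.67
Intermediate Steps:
F(O, E) = 1/(1 - O)
d(Q) = 0
x = -⅔ (x = -⅔ - 0*(-2) = -⅔ - 32*0 = -⅔ + 0 = -⅔ ≈ -0.66667)
(-218 + F(-2, 5)*(-12)) + x = (-218 - 1/(-1 - 2)*(-12)) - ⅔ = (-218 - 1/(-3)*(-12)) - ⅔ = (-218 - 1*(-⅓)*(-12)) - ⅔ = (-218 + (⅓)*(-12)) - ⅔ = (-218 - 4) - ⅔ = -222 - ⅔ = -668/3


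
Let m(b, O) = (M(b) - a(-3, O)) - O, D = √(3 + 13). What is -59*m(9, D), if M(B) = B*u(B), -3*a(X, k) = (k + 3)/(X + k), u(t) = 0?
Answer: 295/3 ≈ 98.333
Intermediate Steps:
D = 4 (D = √16 = 4)
a(X, k) = -(3 + k)/(3*(X + k)) (a(X, k) = -(k + 3)/(3*(X + k)) = -(3 + k)/(3*(X + k)))
M(B) = 0 (M(B) = B*0 = 0)
m(b, O) = -O - (-1 - O/3)/(-3 + O) (m(b, O) = (0 - (-1 - O/3)/(-3 + O)) - O = -(-1 - O/3)/(-3 + O) - O = -O - (-1 - O/3)/(-3 + O))
-59*m(9, D) = -59*(1 + (⅓)*4 - 1*4*(-3 + 4))/(-3 + 4) = -59*(1 + 4/3 - 1*4*1)/1 = -59*(1 + 4/3 - 4) = -59*(-5)/3 = -59*(-5/3) = 295/3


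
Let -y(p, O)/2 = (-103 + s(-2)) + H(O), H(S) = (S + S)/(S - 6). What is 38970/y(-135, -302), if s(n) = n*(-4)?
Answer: 166705/796 ≈ 209.43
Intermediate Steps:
s(n) = -4*n
H(S) = 2*S/(-6 + S) (H(S) = (2*S)/(-6 + S) = 2*S/(-6 + S))
y(p, O) = 190 - 4*O/(-6 + O) (y(p, O) = -2*((-103 - 4*(-2)) + 2*O/(-6 + O)) = -2*((-103 + 8) + 2*O/(-6 + O)) = -2*(-95 + 2*O/(-6 + O)) = 190 - 4*O/(-6 + O))
38970/y(-135, -302) = 38970/((6*(-190 + 31*(-302))/(-6 - 302))) = 38970/((6*(-190 - 9362)/(-308))) = 38970/((6*(-1/308)*(-9552))) = 38970/(14328/77) = 38970*(77/14328) = 166705/796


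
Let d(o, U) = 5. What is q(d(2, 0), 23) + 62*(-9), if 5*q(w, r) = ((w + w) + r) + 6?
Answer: -2751/5 ≈ -550.20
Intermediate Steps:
q(w, r) = 6/5 + r/5 + 2*w/5 (q(w, r) = (((w + w) + r) + 6)/5 = ((2*w + r) + 6)/5 = ((r + 2*w) + 6)/5 = (6 + r + 2*w)/5 = 6/5 + r/5 + 2*w/5)
q(d(2, 0), 23) + 62*(-9) = (6/5 + (1/5)*23 + (2/5)*5) + 62*(-9) = (6/5 + 23/5 + 2) - 558 = 39/5 - 558 = -2751/5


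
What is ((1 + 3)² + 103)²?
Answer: 14161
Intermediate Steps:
((1 + 3)² + 103)² = (4² + 103)² = (16 + 103)² = 119² = 14161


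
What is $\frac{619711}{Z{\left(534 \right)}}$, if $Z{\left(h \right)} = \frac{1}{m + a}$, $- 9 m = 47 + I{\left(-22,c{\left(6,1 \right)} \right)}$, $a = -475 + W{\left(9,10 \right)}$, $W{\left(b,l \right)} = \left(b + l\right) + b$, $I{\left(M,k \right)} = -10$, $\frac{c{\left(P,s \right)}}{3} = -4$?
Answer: $- \frac{2516026660}{9} \approx -2.7956 \cdot 10^{8}$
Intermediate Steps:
$c{\left(P,s \right)} = -12$ ($c{\left(P,s \right)} = 3 \left(-4\right) = -12$)
$W{\left(b,l \right)} = l + 2 b$
$a = -447$ ($a = -475 + \left(10 + 2 \cdot 9\right) = -475 + \left(10 + 18\right) = -475 + 28 = -447$)
$m = - \frac{37}{9}$ ($m = - \frac{47 - 10}{9} = \left(- \frac{1}{9}\right) 37 = - \frac{37}{9} \approx -4.1111$)
$Z{\left(h \right)} = - \frac{9}{4060}$ ($Z{\left(h \right)} = \frac{1}{- \frac{37}{9} - 447} = \frac{1}{- \frac{4060}{9}} = - \frac{9}{4060}$)
$\frac{619711}{Z{\left(534 \right)}} = \frac{619711}{- \frac{9}{4060}} = 619711 \left(- \frac{4060}{9}\right) = - \frac{2516026660}{9}$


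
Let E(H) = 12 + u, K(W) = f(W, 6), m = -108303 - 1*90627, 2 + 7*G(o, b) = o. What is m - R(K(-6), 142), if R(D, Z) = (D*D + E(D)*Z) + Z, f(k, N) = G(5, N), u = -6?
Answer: -9796285/49 ≈ -1.9992e+5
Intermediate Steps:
G(o, b) = -2/7 + o/7
m = -198930 (m = -108303 - 90627 = -198930)
f(k, N) = 3/7 (f(k, N) = -2/7 + (1/7)*5 = -2/7 + 5/7 = 3/7)
K(W) = 3/7
E(H) = 6 (E(H) = 12 - 6 = 6)
R(D, Z) = D**2 + 7*Z (R(D, Z) = (D*D + 6*Z) + Z = (D**2 + 6*Z) + Z = D**2 + 7*Z)
m - R(K(-6), 142) = -198930 - ((3/7)**2 + 7*142) = -198930 - (9/49 + 994) = -198930 - 1*48715/49 = -198930 - 48715/49 = -9796285/49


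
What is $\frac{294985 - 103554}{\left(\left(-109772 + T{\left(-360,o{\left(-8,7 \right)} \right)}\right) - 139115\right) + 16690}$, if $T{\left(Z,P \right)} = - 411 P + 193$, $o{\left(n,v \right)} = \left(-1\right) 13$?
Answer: $- \frac{191431}{226661} \approx -0.84457$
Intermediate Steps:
$o{\left(n,v \right)} = -13$
$T{\left(Z,P \right)} = 193 - 411 P$
$\frac{294985 - 103554}{\left(\left(-109772 + T{\left(-360,o{\left(-8,7 \right)} \right)}\right) - 139115\right) + 16690} = \frac{294985 - 103554}{\left(\left(-109772 + \left(193 - -5343\right)\right) - 139115\right) + 16690} = \frac{191431}{\left(\left(-109772 + \left(193 + 5343\right)\right) - 139115\right) + 16690} = \frac{191431}{\left(\left(-109772 + 5536\right) - 139115\right) + 16690} = \frac{191431}{\left(-104236 - 139115\right) + 16690} = \frac{191431}{-243351 + 16690} = \frac{191431}{-226661} = 191431 \left(- \frac{1}{226661}\right) = - \frac{191431}{226661}$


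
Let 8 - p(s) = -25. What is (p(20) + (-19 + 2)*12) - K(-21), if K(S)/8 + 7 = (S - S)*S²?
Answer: -115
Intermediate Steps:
p(s) = 33 (p(s) = 8 - 1*(-25) = 8 + 25 = 33)
K(S) = -56 (K(S) = -56 + 8*((S - S)*S²) = -56 + 8*(0*S²) = -56 + 8*0 = -56 + 0 = -56)
(p(20) + (-19 + 2)*12) - K(-21) = (33 + (-19 + 2)*12) - 1*(-56) = (33 - 17*12) + 56 = (33 - 204) + 56 = -171 + 56 = -115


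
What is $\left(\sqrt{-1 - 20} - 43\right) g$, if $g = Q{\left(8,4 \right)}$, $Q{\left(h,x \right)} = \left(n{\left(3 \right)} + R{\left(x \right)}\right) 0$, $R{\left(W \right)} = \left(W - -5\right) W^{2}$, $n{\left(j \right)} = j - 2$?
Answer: $0$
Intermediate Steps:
$n{\left(j \right)} = -2 + j$
$R{\left(W \right)} = W^{2} \left(5 + W\right)$ ($R{\left(W \right)} = \left(W + 5\right) W^{2} = \left(5 + W\right) W^{2} = W^{2} \left(5 + W\right)$)
$Q{\left(h,x \right)} = 0$ ($Q{\left(h,x \right)} = \left(\left(-2 + 3\right) + x^{2} \left(5 + x\right)\right) 0 = \left(1 + x^{2} \left(5 + x\right)\right) 0 = 0$)
$g = 0$
$\left(\sqrt{-1 - 20} - 43\right) g = \left(\sqrt{-1 - 20} - 43\right) 0 = \left(\sqrt{-21} - 43\right) 0 = \left(i \sqrt{21} - 43\right) 0 = \left(-43 + i \sqrt{21}\right) 0 = 0$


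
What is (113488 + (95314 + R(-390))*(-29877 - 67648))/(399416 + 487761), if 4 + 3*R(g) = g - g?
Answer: -27885762986/2661531 ≈ -10477.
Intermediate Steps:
R(g) = -4/3 (R(g) = -4/3 + (g - g)/3 = -4/3 + (1/3)*0 = -4/3 + 0 = -4/3)
(113488 + (95314 + R(-390))*(-29877 - 67648))/(399416 + 487761) = (113488 + (95314 - 4/3)*(-29877 - 67648))/(399416 + 487761) = (113488 + (285938/3)*(-97525))/887177 = (113488 - 27886103450/3)*(1/887177) = -27885762986/3*1/887177 = -27885762986/2661531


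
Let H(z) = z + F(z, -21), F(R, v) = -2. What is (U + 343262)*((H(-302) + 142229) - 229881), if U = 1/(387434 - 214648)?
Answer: -2608373349957474/86393 ≈ -3.0192e+10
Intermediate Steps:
U = 1/172786 ≈ 5.7875e-6
H(z) = -2 + z (H(z) = z - 2 = -2 + z)
(U + 343262)*((H(-302) + 142229) - 229881) = (1/172786 + 343262)*(((-2 - 302) + 142229) - 229881) = 59310867933*((-304 + 142229) - 229881)/172786 = 59310867933*(141925 - 229881)/172786 = (59310867933/172786)*(-87956) = -2608373349957474/86393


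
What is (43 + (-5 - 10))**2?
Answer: 784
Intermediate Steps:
(43 + (-5 - 10))**2 = (43 - 15)**2 = 28**2 = 784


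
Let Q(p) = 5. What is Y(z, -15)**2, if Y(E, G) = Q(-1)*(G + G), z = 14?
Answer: 22500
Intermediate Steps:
Y(E, G) = 10*G (Y(E, G) = 5*(G + G) = 5*(2*G) = 10*G)
Y(z, -15)**2 = (10*(-15))**2 = (-150)**2 = 22500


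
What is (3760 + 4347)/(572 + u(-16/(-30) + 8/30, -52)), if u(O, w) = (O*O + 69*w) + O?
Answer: -202675/75364 ≈ -2.6893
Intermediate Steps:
u(O, w) = O + O**2 + 69*w (u(O, w) = (O**2 + 69*w) + O = O + O**2 + 69*w)
(3760 + 4347)/(572 + u(-16/(-30) + 8/30, -52)) = (3760 + 4347)/(572 + ((-16/(-30) + 8/30) + (-16/(-30) + 8/30)**2 + 69*(-52))) = 8107/(572 + ((-16*(-1/30) + 8*(1/30)) + (-16*(-1/30) + 8*(1/30))**2 - 3588)) = 8107/(572 + ((8/15 + 4/15) + (8/15 + 4/15)**2 - 3588)) = 8107/(572 + (4/5 + (4/5)**2 - 3588)) = 8107/(572 + (4/5 + 16/25 - 3588)) = 8107/(572 - 89664/25) = 8107/(-75364/25) = 8107*(-25/75364) = -202675/75364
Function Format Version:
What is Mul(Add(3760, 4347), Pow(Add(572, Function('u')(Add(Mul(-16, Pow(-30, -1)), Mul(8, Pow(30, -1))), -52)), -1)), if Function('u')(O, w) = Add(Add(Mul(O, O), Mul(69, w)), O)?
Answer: Rational(-202675, 75364) ≈ -2.6893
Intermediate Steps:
Function('u')(O, w) = Add(O, Pow(O, 2), Mul(69, w)) (Function('u')(O, w) = Add(Add(Pow(O, 2), Mul(69, w)), O) = Add(O, Pow(O, 2), Mul(69, w)))
Mul(Add(3760, 4347), Pow(Add(572, Function('u')(Add(Mul(-16, Pow(-30, -1)), Mul(8, Pow(30, -1))), -52)), -1)) = Mul(Add(3760, 4347), Pow(Add(572, Add(Add(Mul(-16, Pow(-30, -1)), Mul(8, Pow(30, -1))), Pow(Add(Mul(-16, Pow(-30, -1)), Mul(8, Pow(30, -1))), 2), Mul(69, -52))), -1)) = Mul(8107, Pow(Add(572, Add(Add(Mul(-16, Rational(-1, 30)), Mul(8, Rational(1, 30))), Pow(Add(Mul(-16, Rational(-1, 30)), Mul(8, Rational(1, 30))), 2), -3588)), -1)) = Mul(8107, Pow(Add(572, Add(Add(Rational(8, 15), Rational(4, 15)), Pow(Add(Rational(8, 15), Rational(4, 15)), 2), -3588)), -1)) = Mul(8107, Pow(Add(572, Add(Rational(4, 5), Pow(Rational(4, 5), 2), -3588)), -1)) = Mul(8107, Pow(Add(572, Add(Rational(4, 5), Rational(16, 25), -3588)), -1)) = Mul(8107, Pow(Add(572, Rational(-89664, 25)), -1)) = Mul(8107, Pow(Rational(-75364, 25), -1)) = Mul(8107, Rational(-25, 75364)) = Rational(-202675, 75364)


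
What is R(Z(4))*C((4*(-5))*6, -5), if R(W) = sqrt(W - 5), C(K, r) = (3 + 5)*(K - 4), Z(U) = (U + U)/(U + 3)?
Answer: -2976*I*sqrt(21)/7 ≈ -1948.3*I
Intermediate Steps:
Z(U) = 2*U/(3 + U) (Z(U) = (2*U)/(3 + U) = 2*U/(3 + U))
C(K, r) = -32 + 8*K (C(K, r) = 8*(-4 + K) = -32 + 8*K)
R(W) = sqrt(-5 + W)
R(Z(4))*C((4*(-5))*6, -5) = sqrt(-5 + 2*4/(3 + 4))*(-32 + 8*((4*(-5))*6)) = sqrt(-5 + 2*4/7)*(-32 + 8*(-20*6)) = sqrt(-5 + 2*4*(1/7))*(-32 + 8*(-120)) = sqrt(-5 + 8/7)*(-32 - 960) = sqrt(-27/7)*(-992) = (3*I*sqrt(21)/7)*(-992) = -2976*I*sqrt(21)/7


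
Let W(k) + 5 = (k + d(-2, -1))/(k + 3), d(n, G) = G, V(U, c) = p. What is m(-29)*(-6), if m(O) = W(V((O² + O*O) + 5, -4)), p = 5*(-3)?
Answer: 22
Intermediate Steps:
p = -15
V(U, c) = -15
W(k) = -5 + (-1 + k)/(3 + k) (W(k) = -5 + (k - 1)/(k + 3) = -5 + (-1 + k)/(3 + k))
m(O) = -11/3 (m(O) = 4*(-4 - 1*(-15))/(3 - 15) = 4*(-4 + 15)/(-12) = 4*(-1/12)*11 = -11/3)
m(-29)*(-6) = -11/3*(-6) = 22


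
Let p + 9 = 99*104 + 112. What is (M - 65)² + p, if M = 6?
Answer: 13880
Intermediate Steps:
p = 10399 (p = -9 + (99*104 + 112) = -9 + (10296 + 112) = -9 + 10408 = 10399)
(M - 65)² + p = (6 - 65)² + 10399 = (-59)² + 10399 = 3481 + 10399 = 13880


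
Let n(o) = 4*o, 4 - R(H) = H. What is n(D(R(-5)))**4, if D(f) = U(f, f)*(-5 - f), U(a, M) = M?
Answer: 64524128256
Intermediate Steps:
R(H) = 4 - H
D(f) = f*(-5 - f)
n(D(R(-5)))**4 = (4*(-(4 - 1*(-5))*(5 + (4 - 1*(-5)))))**4 = (4*(-(4 + 5)*(5 + (4 + 5))))**4 = (4*(-1*9*(5 + 9)))**4 = (4*(-1*9*14))**4 = (4*(-126))**4 = (-504)**4 = 64524128256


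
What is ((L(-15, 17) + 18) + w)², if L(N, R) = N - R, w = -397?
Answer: 168921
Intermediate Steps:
((L(-15, 17) + 18) + w)² = (((-15 - 1*17) + 18) - 397)² = (((-15 - 17) + 18) - 397)² = ((-32 + 18) - 397)² = (-14 - 397)² = (-411)² = 168921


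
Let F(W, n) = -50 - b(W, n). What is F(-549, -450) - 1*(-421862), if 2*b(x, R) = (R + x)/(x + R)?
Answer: 843623/2 ≈ 4.2181e+5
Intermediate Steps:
b(x, R) = ½ (b(x, R) = ((R + x)/(x + R))/2 = ((R + x)/(R + x))/2 = (½)*1 = ½)
F(W, n) = -101/2 (F(W, n) = -50 - 1*½ = -50 - ½ = -101/2)
F(-549, -450) - 1*(-421862) = -101/2 - 1*(-421862) = -101/2 + 421862 = 843623/2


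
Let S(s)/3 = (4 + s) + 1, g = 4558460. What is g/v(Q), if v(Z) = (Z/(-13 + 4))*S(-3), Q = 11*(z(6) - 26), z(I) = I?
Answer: 683769/22 ≈ 31080.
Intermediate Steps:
S(s) = 15 + 3*s (S(s) = 3*((4 + s) + 1) = 3*(5 + s) = 15 + 3*s)
Q = -220 (Q = 11*(6 - 26) = 11*(-20) = -220)
v(Z) = -2*Z/3 (v(Z) = (Z/(-13 + 4))*(15 + 3*(-3)) = (Z/(-9))*(15 - 9) = -Z/9*6 = -2*Z/3)
g/v(Q) = 4558460/((-2/3*(-220))) = 4558460/(440/3) = 4558460*(3/440) = 683769/22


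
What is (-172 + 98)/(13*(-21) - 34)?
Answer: 74/307 ≈ 0.24104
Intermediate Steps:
(-172 + 98)/(13*(-21) - 34) = -74/(-273 - 34) = -74/(-307) = -74*(-1/307) = 74/307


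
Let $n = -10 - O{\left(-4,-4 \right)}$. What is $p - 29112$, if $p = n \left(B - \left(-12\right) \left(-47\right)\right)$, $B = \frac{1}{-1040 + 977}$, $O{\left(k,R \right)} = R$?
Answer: $- \frac{540286}{21} \approx -25728.0$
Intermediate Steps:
$B = - \frac{1}{63}$ ($B = \frac{1}{-63} = - \frac{1}{63} \approx -0.015873$)
$n = -6$ ($n = -10 - -4 = -10 + 4 = -6$)
$p = \frac{71066}{21}$ ($p = - 6 \left(- \frac{1}{63} - \left(-12\right) \left(-47\right)\right) = - 6 \left(- \frac{1}{63} - 564\right) = \left(-6\right) \left(- \frac{35533}{63}\right) = \frac{71066}{21} \approx 3384.1$)
$p - 29112 = \frac{71066}{21} - 29112 = - \frac{540286}{21}$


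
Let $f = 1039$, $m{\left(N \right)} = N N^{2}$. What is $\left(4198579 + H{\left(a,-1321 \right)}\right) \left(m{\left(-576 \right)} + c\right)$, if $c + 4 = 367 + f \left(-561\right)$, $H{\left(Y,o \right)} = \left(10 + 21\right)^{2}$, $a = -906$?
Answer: $-804990891073680$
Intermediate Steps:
$m{\left(N \right)} = N^{3}$
$H{\left(Y,o \right)} = 961$ ($H{\left(Y,o \right)} = 31^{2} = 961$)
$c = -582516$ ($c = -4 + \left(367 + 1039 \left(-561\right)\right) = -4 + \left(367 - 582879\right) = -4 - 582512 = -582516$)
$\left(4198579 + H{\left(a,-1321 \right)}\right) \left(m{\left(-576 \right)} + c\right) = \left(4198579 + 961\right) \left(\left(-576\right)^{3} - 582516\right) = 4199540 \left(-191102976 - 582516\right) = 4199540 \left(-191685492\right) = -804990891073680$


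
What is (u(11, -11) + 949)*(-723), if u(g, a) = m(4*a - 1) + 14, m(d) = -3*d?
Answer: -793854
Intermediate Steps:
u(g, a) = 17 - 12*a (u(g, a) = -3*(4*a - 1) + 14 = -3*(-1 + 4*a) + 14 = (3 - 12*a) + 14 = 17 - 12*a)
(u(11, -11) + 949)*(-723) = ((17 - 12*(-11)) + 949)*(-723) = ((17 + 132) + 949)*(-723) = (149 + 949)*(-723) = 1098*(-723) = -793854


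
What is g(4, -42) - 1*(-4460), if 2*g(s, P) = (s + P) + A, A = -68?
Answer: 4407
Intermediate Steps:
g(s, P) = -34 + P/2 + s/2 (g(s, P) = ((s + P) - 68)/2 = ((P + s) - 68)/2 = (-68 + P + s)/2 = -34 + P/2 + s/2)
g(4, -42) - 1*(-4460) = (-34 + (½)*(-42) + (½)*4) - 1*(-4460) = (-34 - 21 + 2) + 4460 = -53 + 4460 = 4407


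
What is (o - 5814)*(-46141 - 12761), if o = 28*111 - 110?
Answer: 165868032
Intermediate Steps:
o = 2998 (o = 3108 - 110 = 2998)
(o - 5814)*(-46141 - 12761) = (2998 - 5814)*(-46141 - 12761) = -2816*(-58902) = 165868032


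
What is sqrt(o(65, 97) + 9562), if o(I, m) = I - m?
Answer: sqrt(9530) ≈ 97.622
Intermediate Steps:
sqrt(o(65, 97) + 9562) = sqrt((65 - 1*97) + 9562) = sqrt((65 - 97) + 9562) = sqrt(-32 + 9562) = sqrt(9530)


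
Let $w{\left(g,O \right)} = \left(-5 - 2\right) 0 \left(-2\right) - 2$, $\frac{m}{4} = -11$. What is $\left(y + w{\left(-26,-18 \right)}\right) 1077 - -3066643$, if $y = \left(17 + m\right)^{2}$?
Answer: $3849622$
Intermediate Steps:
$m = -44$ ($m = 4 \left(-11\right) = -44$)
$w{\left(g,O \right)} = -2$ ($w{\left(g,O \right)} = \left(-7\right) 0 \left(-2\right) - 2 = 0 \left(-2\right) - 2 = 0 - 2 = -2$)
$y = 729$ ($y = \left(17 - 44\right)^{2} = \left(-27\right)^{2} = 729$)
$\left(y + w{\left(-26,-18 \right)}\right) 1077 - -3066643 = \left(729 - 2\right) 1077 - -3066643 = 727 \cdot 1077 + 3066643 = 782979 + 3066643 = 3849622$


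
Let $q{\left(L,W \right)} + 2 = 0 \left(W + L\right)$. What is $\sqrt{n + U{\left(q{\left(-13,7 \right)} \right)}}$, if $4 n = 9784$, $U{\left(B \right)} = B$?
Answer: $2 \sqrt{611} \approx 49.437$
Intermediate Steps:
$q{\left(L,W \right)} = -2$ ($q{\left(L,W \right)} = -2 + 0 \left(W + L\right) = -2 + 0 \left(L + W\right) = -2 + 0 = -2$)
$n = 2446$ ($n = \frac{1}{4} \cdot 9784 = 2446$)
$\sqrt{n + U{\left(q{\left(-13,7 \right)} \right)}} = \sqrt{2446 - 2} = \sqrt{2444} = 2 \sqrt{611}$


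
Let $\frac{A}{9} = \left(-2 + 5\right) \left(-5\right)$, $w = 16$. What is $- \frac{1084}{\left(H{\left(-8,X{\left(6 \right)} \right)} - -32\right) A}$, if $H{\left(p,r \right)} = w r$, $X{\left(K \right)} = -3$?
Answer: $- \frac{271}{540} \approx -0.50185$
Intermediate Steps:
$H{\left(p,r \right)} = 16 r$
$A = -135$ ($A = 9 \left(-2 + 5\right) \left(-5\right) = 9 \cdot 3 \left(-5\right) = 9 \left(-15\right) = -135$)
$- \frac{1084}{\left(H{\left(-8,X{\left(6 \right)} \right)} - -32\right) A} = - \frac{1084}{\left(16 \left(-3\right) - -32\right) \left(-135\right)} = - \frac{1084}{\left(-48 + 32\right) \left(-135\right)} = - \frac{1084}{\left(-16\right) \left(-135\right)} = - \frac{1084}{2160} = \left(-1084\right) \frac{1}{2160} = - \frac{271}{540}$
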